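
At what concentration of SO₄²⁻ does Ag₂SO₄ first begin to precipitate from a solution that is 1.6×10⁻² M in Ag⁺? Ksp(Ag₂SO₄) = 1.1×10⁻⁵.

Precipitation begins when Q = Ksp.
Ag₂SO₄(s) ⇌ 2 Ag⁺(aq) + SO₄²⁻(aq)
Ksp = [Ag⁺]^2[SO₄²⁻] = [SO₄²⁻](1.6×10⁻²)^2
[SO₄²⁻] = 1.1×10⁻⁵ / (1.6×10⁻²)^2 = 4.3×10⁻²
[SO₄²⁻] = 4.3×10⁻² M

4.3×10⁻² M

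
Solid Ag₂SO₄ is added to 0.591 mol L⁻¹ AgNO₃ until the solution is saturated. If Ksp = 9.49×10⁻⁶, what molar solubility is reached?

Ag₂SO₄(s) ⇌ 2 Ag⁺(aq) + SO₄²⁻(aq)
Ag⁺ is already present at 0.591 mol L⁻¹. If s mol/L of Ag₂SO₄ dissolves, [SO₄²⁻] = s while [Ag⁺] ≈ 0.591 mol L⁻¹.
Ksp = [Ag⁺]^2[SO₄²⁻] = (0.591)^2s
s = 9.49×10⁻⁶ / (0.591)^2 = 2.72×10⁻⁵
s = 2.72×10⁻⁵ mol L⁻¹

2.72×10⁻⁵ M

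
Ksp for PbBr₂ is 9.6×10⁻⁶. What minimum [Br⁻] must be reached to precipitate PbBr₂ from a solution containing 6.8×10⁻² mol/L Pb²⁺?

Each salt precipitates once Q = Ksp for that salt.
PbBr₂(s) ⇌ Pb²⁺(aq) + 2 Br⁻(aq)
Ksp = [Pb²⁺][Br⁻]^2 = [Br⁻]^2(6.8×10⁻²)
[Br⁻]^2 = 9.6×10⁻⁶ / (6.8×10⁻²) = 1.4×10⁻⁴
[Br⁻] = 1.2×10⁻² mol/L

1.2×10⁻² M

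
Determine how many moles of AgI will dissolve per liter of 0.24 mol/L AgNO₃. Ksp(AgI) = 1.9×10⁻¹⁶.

7.9×10⁻¹⁶ M

AgI(s) ⇌ Ag⁺(aq) + I⁻(aq)
With Ag⁺ already at 0.24 mol/L and s small, take [Ag⁺] ≈ 0.24 mol/L and [I⁻] = s.
Ksp = [Ag⁺][I⁻] = (0.24)s
s = 1.9×10⁻¹⁶ / (0.24) = 7.9×10⁻¹⁶
s = 7.9×10⁻¹⁶ mol/L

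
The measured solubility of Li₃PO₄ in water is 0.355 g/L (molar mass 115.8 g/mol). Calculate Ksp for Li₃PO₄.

Convert to molarity: s = 0.355 / 115.8 = 3.0656×10⁻³ mol/L
Li₃PO₄(s) ⇌ 3 Li⁺(aq) + PO₄³⁻(aq)
Let s be the molar solubility. Then [Li⁺] = 3s and [PO₄³⁻] = s.
Ksp = [Li⁺]^3[PO₄³⁻] = (3s)^3 · s = 27s^4
Ksp = 27 × (3.0656×10⁻³)^4 = 2.38×10⁻⁹

Ksp = 2.38×10⁻⁹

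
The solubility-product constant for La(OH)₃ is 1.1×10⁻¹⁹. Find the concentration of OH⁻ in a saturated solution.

2.4×10⁻⁵ M

La(OH)₃(s) ⇌ La³⁺(aq) + 3 OH⁻(aq)
For each mole of La(OH)₃ that dissolves per liter, [La³⁺] = s and [OH⁻] = 3s; let s denote this solubility.
Ksp = [La³⁺][OH⁻]^3 = s · (3s)^3 = 27s^4 = 1.1×10⁻¹⁹
s = 8.0×10⁻⁶ mol L⁻¹
[OH⁻] = 3s = 2.4×10⁻⁵ mol L⁻¹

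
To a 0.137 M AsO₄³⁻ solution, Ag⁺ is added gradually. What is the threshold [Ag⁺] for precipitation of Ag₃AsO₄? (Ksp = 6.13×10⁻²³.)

A salt starts to precipitate once the ion product Q reaches its Ksp.
Ag₃AsO₄(s) ⇌ 3 Ag⁺(aq) + AsO₄³⁻(aq)
Ksp = [Ag⁺]^3[AsO₄³⁻] = [Ag⁺]^3(0.137)
[Ag⁺]^3 = 6.13×10⁻²³ / (0.137) = 4.47×10⁻²²
[Ag⁺] = 7.65×10⁻⁸ M

7.65×10⁻⁸ M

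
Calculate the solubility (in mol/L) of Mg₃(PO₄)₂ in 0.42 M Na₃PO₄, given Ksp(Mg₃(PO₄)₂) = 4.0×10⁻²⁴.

9.4×10⁻⁹ M

Mg₃(PO₄)₂(s) ⇌ 3 Mg²⁺(aq) + 2 PO₄³⁻(aq)
PO₄³⁻ is already present at 0.42 M. If s mol/L of Mg₃(PO₄)₂ dissolves, [Mg²⁺] = 3s while [PO₄³⁻] ≈ 0.42 M.
Ksp = [Mg²⁺]^3[PO₄³⁻]^2 = (3s)^3(0.42)^2
(3s)^3 = 4.0×10⁻²⁴ / (0.42)^2 = 2.3×10⁻²³
s = 9.4×10⁻⁹ M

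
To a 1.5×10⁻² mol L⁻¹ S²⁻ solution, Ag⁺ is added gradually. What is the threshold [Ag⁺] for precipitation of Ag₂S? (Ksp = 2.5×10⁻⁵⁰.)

Each salt precipitates once Q = Ksp for that salt.
Ag₂S(s) ⇌ 2 Ag⁺(aq) + S²⁻(aq)
Ksp = [Ag⁺]^2[S²⁻] = [Ag⁺]^2(1.5×10⁻²)
[Ag⁺]^2 = 2.5×10⁻⁵⁰ / (1.5×10⁻²) = 1.7×10⁻⁴⁸
[Ag⁺] = 1.3×10⁻²⁴ mol L⁻¹

1.3×10⁻²⁴ M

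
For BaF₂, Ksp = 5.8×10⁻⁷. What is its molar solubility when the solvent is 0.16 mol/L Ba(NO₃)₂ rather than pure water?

9.5×10⁻⁴ M

BaF₂(s) ⇌ Ba²⁺(aq) + 2 F⁻(aq)
Ba²⁺ is already present at 0.16 mol/L. If s mol/L of BaF₂ dissolves, [F⁻] = 2s while [Ba²⁺] ≈ 0.16 mol/L.
Ksp = [Ba²⁺][F⁻]^2 = (0.16)(2s)^2
(2s)^2 = 5.8×10⁻⁷ / (0.16) = 3.6×10⁻⁶
s = 9.5×10⁻⁴ mol/L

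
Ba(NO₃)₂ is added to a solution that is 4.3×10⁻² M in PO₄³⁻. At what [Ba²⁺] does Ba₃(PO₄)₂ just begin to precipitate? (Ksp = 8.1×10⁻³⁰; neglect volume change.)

Each salt precipitates once Q = Ksp for that salt.
Ba₃(PO₄)₂(s) ⇌ 3 Ba²⁺(aq) + 2 PO₄³⁻(aq)
Ksp = [Ba²⁺]^3[PO₄³⁻]^2 = [Ba²⁺]^3(4.3×10⁻²)^2
[Ba²⁺]^3 = 8.1×10⁻³⁰ / (4.3×10⁻²)^2 = 4.4×10⁻²⁷
[Ba²⁺] = 1.6×10⁻⁹ M

1.6×10⁻⁹ M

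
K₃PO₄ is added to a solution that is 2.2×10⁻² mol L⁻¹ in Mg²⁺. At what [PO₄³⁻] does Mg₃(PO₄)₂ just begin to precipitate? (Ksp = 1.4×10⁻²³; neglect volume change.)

1.1×10⁻⁹ M

The threshold for precipitation is Q = Ksp.
Mg₃(PO₄)₂(s) ⇌ 3 Mg²⁺(aq) + 2 PO₄³⁻(aq)
Ksp = [Mg²⁺]^3[PO₄³⁻]^2 = [PO₄³⁻]^2(2.2×10⁻²)^3
[PO₄³⁻]^2 = 1.4×10⁻²³ / (2.2×10⁻²)^3 = 1.3×10⁻¹⁸
[PO₄³⁻] = 1.1×10⁻⁹ mol L⁻¹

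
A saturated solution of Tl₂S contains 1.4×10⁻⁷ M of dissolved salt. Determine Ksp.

Tl₂S(s) ⇌ 2 Tl⁺(aq) + S²⁻(aq)
Let s be the molar solubility. Then [Tl⁺] = 2s and [S²⁻] = s.
Ksp = [Tl⁺]^2[S²⁻] = (2s)^2 · s = 4s^3
Ksp = 4 × (1.4×10⁻⁷)^3 = 1.1×10⁻²⁰

Ksp = 1.1×10⁻²⁰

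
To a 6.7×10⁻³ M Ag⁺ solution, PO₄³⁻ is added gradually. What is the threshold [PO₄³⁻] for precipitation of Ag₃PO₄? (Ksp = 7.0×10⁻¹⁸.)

2.3×10⁻¹¹ M

Precipitation of each salt begins when its ion product equals Ksp.
Ag₃PO₄(s) ⇌ 3 Ag⁺(aq) + PO₄³⁻(aq)
Ksp = [Ag⁺]^3[PO₄³⁻] = [PO₄³⁻](6.7×10⁻³)^3
[PO₄³⁻] = 7.0×10⁻¹⁸ / (6.7×10⁻³)^3 = 2.3×10⁻¹¹
[PO₄³⁻] = 2.3×10⁻¹¹ M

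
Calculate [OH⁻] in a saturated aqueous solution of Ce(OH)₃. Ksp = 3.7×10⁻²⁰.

Ce(OH)₃(s) ⇌ Ce³⁺(aq) + 3 OH⁻(aq)
If s mol/L of Ce(OH)₃ dissolves, [Ce³⁺] = s and [OH⁻] = 3s.
Ksp = [Ce³⁺][OH⁻]^3 = s · (3s)^3 = 27s^4 = 3.7×10⁻²⁰
s = 6.1×10⁻⁶ mol L⁻¹
[OH⁻] = 3s = 1.8×10⁻⁵ mol L⁻¹

1.8×10⁻⁵ M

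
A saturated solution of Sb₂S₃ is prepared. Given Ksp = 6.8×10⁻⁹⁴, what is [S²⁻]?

2.7×10⁻¹⁹ M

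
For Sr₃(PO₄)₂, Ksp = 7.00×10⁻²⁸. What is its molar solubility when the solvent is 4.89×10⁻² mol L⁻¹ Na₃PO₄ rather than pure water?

2.21×10⁻⁹ M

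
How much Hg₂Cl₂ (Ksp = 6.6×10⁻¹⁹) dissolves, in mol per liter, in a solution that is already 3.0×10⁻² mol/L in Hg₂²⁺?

Hg₂Cl₂(s) ⇌ Hg₂²⁺(aq) + 2 Cl⁻(aq)
The solution already contains Hg₂²⁺ at 3.0×10⁻² mol/L. Let s be the molar solubility of Hg₂Cl₂.
[Hg₂²⁺] ≈ 3.0×10⁻² mol/L (common ion dominates); [Cl⁻] = 2s.
Ksp = [Hg₂²⁺][Cl⁻]^2 = (3.0×10⁻²)(2s)^2
(2s)^2 = 6.6×10⁻¹⁹ / (3.0×10⁻²) = 2.2×10⁻¹⁷
s = 2.3×10⁻⁹ mol/L

2.3×10⁻⁹ M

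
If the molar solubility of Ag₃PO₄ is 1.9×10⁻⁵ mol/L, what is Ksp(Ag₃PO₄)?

Ksp = 3.5×10⁻¹⁸

Ag₃PO₄(s) ⇌ 3 Ag⁺(aq) + PO₄³⁻(aq)
With molar solubility s: [Ag⁺] = 3s, [PO₄³⁻] = s.
Ksp = [Ag⁺]^3[PO₄³⁻] = (3s)^3 · s = 27s^4
Ksp = 27 × (1.9×10⁻⁵)^4 = 3.5×10⁻¹⁸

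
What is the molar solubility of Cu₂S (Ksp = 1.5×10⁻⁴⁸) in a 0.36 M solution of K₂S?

1.0×10⁻²⁴ M

Cu₂S(s) ⇌ 2 Cu⁺(aq) + S²⁻(aq)
The solution already contains S²⁻ at 0.36 M. Let s be the molar solubility of Cu₂S.
[S²⁻] ≈ 0.36 M (common ion dominates); [Cu⁺] = 2s.
Ksp = [Cu⁺]^2[S²⁻] = (2s)^2(0.36)
(2s)^2 = 1.5×10⁻⁴⁸ / (0.36) = 4.2×10⁻⁴⁸
s = 1.0×10⁻²⁴ M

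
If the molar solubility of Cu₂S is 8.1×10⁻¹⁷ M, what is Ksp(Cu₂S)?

Ksp = 2.1×10⁻⁴⁸

Cu₂S(s) ⇌ 2 Cu⁺(aq) + S²⁻(aq)
Let s be the molar solubility. Then [Cu⁺] = 2s and [S²⁻] = s.
Ksp = [Cu⁺]^2[S²⁻] = (2s)^2 · s = 4s^3
Ksp = 4 × (8.1×10⁻¹⁷)^3 = 2.1×10⁻⁴⁸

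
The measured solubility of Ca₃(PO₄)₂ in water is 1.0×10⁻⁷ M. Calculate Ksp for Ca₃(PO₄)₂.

Ksp = 1.1×10⁻³³

Ca₃(PO₄)₂(s) ⇌ 3 Ca²⁺(aq) + 2 PO₄³⁻(aq)
With molar solubility s: [Ca²⁺] = 3s, [PO₄³⁻] = 2s.
Ksp = [Ca²⁺]^3[PO₄³⁻]^2 = (3s)^3 · (2s)^2 = 108s^5
Ksp = 108 × (1.0×10⁻⁷)^5 = 1.1×10⁻³³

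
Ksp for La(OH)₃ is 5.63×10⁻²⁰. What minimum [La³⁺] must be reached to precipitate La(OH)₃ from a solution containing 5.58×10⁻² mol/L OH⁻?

3.24×10⁻¹⁶ M

Precipitation begins when Q = Ksp.
La(OH)₃(s) ⇌ La³⁺(aq) + 3 OH⁻(aq)
Ksp = [La³⁺][OH⁻]^3 = [La³⁺](5.58×10⁻²)^3
[La³⁺] = 5.63×10⁻²⁰ / (5.58×10⁻²)^3 = 3.24×10⁻¹⁶
[La³⁺] = 3.24×10⁻¹⁶ mol/L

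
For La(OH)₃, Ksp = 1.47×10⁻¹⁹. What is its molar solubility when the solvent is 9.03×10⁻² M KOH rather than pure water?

2.00×10⁻¹⁶ M

La(OH)₃(s) ⇌ La³⁺(aq) + 3 OH⁻(aq)
With OH⁻ already at 9.03×10⁻² M and s small, take [OH⁻] ≈ 9.03×10⁻² M and [La³⁺] = s.
Ksp = [La³⁺][OH⁻]^3 = s(9.03×10⁻²)^3
s = 1.47×10⁻¹⁹ / (9.03×10⁻²)^3 = 2.00×10⁻¹⁶
s = 2.00×10⁻¹⁶ M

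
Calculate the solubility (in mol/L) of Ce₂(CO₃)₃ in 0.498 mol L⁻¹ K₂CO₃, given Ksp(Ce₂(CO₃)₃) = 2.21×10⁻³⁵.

6.69×10⁻¹⁸ M

Ce₂(CO₃)₃(s) ⇌ 2 Ce³⁺(aq) + 3 CO₃²⁻(aq)
The solution already contains CO₃²⁻ at 0.498 mol L⁻¹. Let s be the molar solubility of Ce₂(CO₃)₃.
[CO₃²⁻] ≈ 0.498 mol L⁻¹ (common ion dominates); [Ce³⁺] = 2s.
Ksp = [Ce³⁺]^2[CO₃²⁻]^3 = (2s)^2(0.498)^3
(2s)^2 = 2.21×10⁻³⁵ / (0.498)^3 = 1.79×10⁻³⁴
s = 6.69×10⁻¹⁸ mol L⁻¹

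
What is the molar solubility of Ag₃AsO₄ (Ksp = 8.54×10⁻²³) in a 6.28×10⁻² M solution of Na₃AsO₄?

Ag₃AsO₄(s) ⇌ 3 Ag⁺(aq) + AsO₄³⁻(aq)
Let s be the solubility of Ag₃AsO₄ here. The common ion gives [AsO₄³⁻] ≈ 6.28×10⁻² M, and [Ag⁺] = 3s.
Ksp = [Ag⁺]^3[AsO₄³⁻] = (3s)^3(6.28×10⁻²)
(3s)^3 = 8.54×10⁻²³ / (6.28×10⁻²) = 1.36×10⁻²¹
s = 3.69×10⁻⁸ M

3.69×10⁻⁸ M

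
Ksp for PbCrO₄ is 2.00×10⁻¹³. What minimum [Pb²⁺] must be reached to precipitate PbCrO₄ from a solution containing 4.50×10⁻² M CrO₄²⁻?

Precipitation of each salt begins when its ion product equals Ksp.
PbCrO₄(s) ⇌ Pb²⁺(aq) + CrO₄²⁻(aq)
Ksp = [Pb²⁺][CrO₄²⁻] = [Pb²⁺](4.50×10⁻²)
[Pb²⁺] = 2.00×10⁻¹³ / (4.50×10⁻²) = 4.44×10⁻¹²
[Pb²⁺] = 4.44×10⁻¹² M

4.44×10⁻¹² M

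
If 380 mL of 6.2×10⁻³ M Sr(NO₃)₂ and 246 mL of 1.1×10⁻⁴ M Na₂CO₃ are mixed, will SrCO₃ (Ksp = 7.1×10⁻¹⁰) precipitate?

After mixing, V = 380 mL + 246 mL = 626 mL.
[Sr²⁺] = (6.2×10⁻³)(380)/626 = 3.8×10⁻³ M
[CO₃²⁻] = (1.1×10⁻⁴)(246)/626 = 4.3×10⁻⁵ M
Q = [Sr²⁺][CO₃²⁻] = 1.6×10⁻⁷
Since Q (1.6×10⁻⁷) exceeds Ksp (7.1×10⁻¹⁰), SrCO₃ will precipitate.

Yes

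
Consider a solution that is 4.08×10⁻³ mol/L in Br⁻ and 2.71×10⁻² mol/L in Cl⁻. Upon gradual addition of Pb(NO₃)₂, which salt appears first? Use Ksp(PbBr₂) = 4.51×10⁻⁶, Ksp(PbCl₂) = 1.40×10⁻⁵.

Precipitation of each salt begins when its ion product equals Ksp.
For PbBr₂: [Pb²⁺] = (Ksp/[Br⁻]^2) = 0.271 mol/L
For PbCl₂: [Pb²⁺] = (Ksp/[Cl⁻]^2) = 1.91×10⁻² mol/L
Since PbCl₂ needs less Pb²⁺ to reach saturation, it precipitates first.

PbCl₂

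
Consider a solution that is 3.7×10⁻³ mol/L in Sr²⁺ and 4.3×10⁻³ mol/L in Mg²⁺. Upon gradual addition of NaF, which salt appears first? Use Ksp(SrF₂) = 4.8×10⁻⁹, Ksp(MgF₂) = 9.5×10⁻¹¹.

Each salt precipitates once Q = Ksp for that salt.
For SrF₂: [F⁻] = (Ksp/[Sr²⁺])^(1/2) = 1.1×10⁻³ mol/L
For MgF₂: [F⁻] = (Ksp/[Mg²⁺])^(1/2) = 1.5×10⁻⁴ mol/L
Since MgF₂ needs less F⁻ to reach saturation, it precipitates first.

MgF₂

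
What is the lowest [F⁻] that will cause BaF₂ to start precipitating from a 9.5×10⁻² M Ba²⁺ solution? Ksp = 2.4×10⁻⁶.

Precipitation of each salt begins when its ion product equals Ksp.
BaF₂(s) ⇌ Ba²⁺(aq) + 2 F⁻(aq)
Ksp = [Ba²⁺][F⁻]^2 = [F⁻]^2(9.5×10⁻²)
[F⁻]^2 = 2.4×10⁻⁶ / (9.5×10⁻²) = 2.5×10⁻⁵
[F⁻] = 5.0×10⁻³ M

5.0×10⁻³ M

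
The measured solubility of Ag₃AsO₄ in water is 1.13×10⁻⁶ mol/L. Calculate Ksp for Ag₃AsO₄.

Ksp = 4.40×10⁻²³

Ag₃AsO₄(s) ⇌ 3 Ag⁺(aq) + AsO₄³⁻(aq)
Call the molar solubility s, so that [Ag⁺] = 3s and [AsO₄³⁻] = s.
Ksp = [Ag⁺]^3[AsO₄³⁻] = (3s)^3 · s = 27s^4
Ksp = 27 × (1.13×10⁻⁶)^4 = 4.40×10⁻²³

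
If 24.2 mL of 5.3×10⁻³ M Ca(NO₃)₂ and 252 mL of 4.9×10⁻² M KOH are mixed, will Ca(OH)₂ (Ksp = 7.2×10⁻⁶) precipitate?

No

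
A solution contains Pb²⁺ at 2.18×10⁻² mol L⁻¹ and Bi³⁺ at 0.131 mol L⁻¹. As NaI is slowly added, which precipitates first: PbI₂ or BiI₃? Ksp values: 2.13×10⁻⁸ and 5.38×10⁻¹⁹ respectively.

A salt starts to precipitate once the ion product Q reaches its Ksp.
For PbI₂: [I⁻] = (Ksp/[Pb²⁺])^(1/2) = 9.88×10⁻⁴ mol L⁻¹
For BiI₃: [I⁻] = (Ksp/[Bi³⁺])^(1/3) = 1.60×10⁻⁶ mol L⁻¹
Since BiI₃ needs less I⁻ to reach saturation, it precipitates first.

BiI₃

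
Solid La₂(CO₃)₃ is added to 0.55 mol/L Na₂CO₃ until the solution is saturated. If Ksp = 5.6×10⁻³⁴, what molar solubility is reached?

2.9×10⁻¹⁷ M

La₂(CO₃)₃(s) ⇌ 2 La³⁺(aq) + 3 CO₃²⁻(aq)
Let s be the solubility of La₂(CO₃)₃ here. The common ion gives [CO₃²⁻] ≈ 0.55 mol/L, and [La³⁺] = 2s.
Ksp = [La³⁺]^2[CO₃²⁻]^3 = (2s)^2(0.55)^3
(2s)^2 = 5.6×10⁻³⁴ / (0.55)^3 = 3.4×10⁻³³
s = 2.9×10⁻¹⁷ mol/L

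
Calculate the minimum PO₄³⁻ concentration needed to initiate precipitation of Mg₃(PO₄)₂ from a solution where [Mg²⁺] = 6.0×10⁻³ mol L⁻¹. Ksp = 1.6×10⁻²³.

8.6×10⁻⁹ M

Precipitation of each salt begins when its ion product equals Ksp.
Mg₃(PO₄)₂(s) ⇌ 3 Mg²⁺(aq) + 2 PO₄³⁻(aq)
Ksp = [Mg²⁺]^3[PO₄³⁻]^2 = [PO₄³⁻]^2(6.0×10⁻³)^3
[PO₄³⁻]^2 = 1.6×10⁻²³ / (6.0×10⁻³)^3 = 7.4×10⁻¹⁷
[PO₄³⁻] = 8.6×10⁻⁹ mol L⁻¹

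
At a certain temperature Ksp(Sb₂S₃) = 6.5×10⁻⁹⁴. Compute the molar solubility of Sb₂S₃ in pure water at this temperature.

9.0×10⁻²⁰ M

Sb₂S₃(s) ⇌ 2 Sb³⁺(aq) + 3 S²⁻(aq)
With molar solubility s: [Sb³⁺] = 2s, [S²⁻] = 3s.
Ksp = [Sb³⁺]^2[S²⁻]^3 = (2s)^2 · (3s)^3 = 108s^5
108s^5 = 6.5×10⁻⁹⁴  ⇒  s^5 = 6.0×10⁻⁹⁶
s = 9.0×10⁻²⁰ M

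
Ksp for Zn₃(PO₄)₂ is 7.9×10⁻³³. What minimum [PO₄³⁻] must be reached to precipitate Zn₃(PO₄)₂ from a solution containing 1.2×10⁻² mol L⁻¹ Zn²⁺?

Each salt precipitates once Q = Ksp for that salt.
Zn₃(PO₄)₂(s) ⇌ 3 Zn²⁺(aq) + 2 PO₄³⁻(aq)
Ksp = [Zn²⁺]^3[PO₄³⁻]^2 = [PO₄³⁻]^2(1.2×10⁻²)^3
[PO₄³⁻]^2 = 7.9×10⁻³³ / (1.2×10⁻²)^3 = 4.6×10⁻²⁷
[PO₄³⁻] = 6.8×10⁻¹⁴ mol L⁻¹

6.8×10⁻¹⁴ M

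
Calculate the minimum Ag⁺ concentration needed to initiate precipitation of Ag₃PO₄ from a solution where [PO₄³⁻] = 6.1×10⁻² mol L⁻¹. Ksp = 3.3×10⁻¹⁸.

3.8×10⁻⁶ M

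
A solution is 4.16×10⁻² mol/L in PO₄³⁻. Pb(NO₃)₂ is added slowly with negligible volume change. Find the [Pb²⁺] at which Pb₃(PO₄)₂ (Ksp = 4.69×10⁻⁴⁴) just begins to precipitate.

3.00×10⁻¹⁴ M

The threshold for precipitation is Q = Ksp.
Pb₃(PO₄)₂(s) ⇌ 3 Pb²⁺(aq) + 2 PO₄³⁻(aq)
Ksp = [Pb²⁺]^3[PO₄³⁻]^2 = [Pb²⁺]^3(4.16×10⁻²)^2
[Pb²⁺]^3 = 4.69×10⁻⁴⁴ / (4.16×10⁻²)^2 = 2.71×10⁻⁴¹
[Pb²⁺] = 3.00×10⁻¹⁴ mol/L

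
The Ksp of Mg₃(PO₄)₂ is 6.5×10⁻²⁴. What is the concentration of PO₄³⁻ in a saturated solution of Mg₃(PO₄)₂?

1.8×10⁻⁵ M

Mg₃(PO₄)₂(s) ⇌ 3 Mg²⁺(aq) + 2 PO₄³⁻(aq)
For each mole of Mg₃(PO₄)₂ that dissolves per liter, [Mg²⁺] = 3s and [PO₄³⁻] = 2s; let s denote this solubility.
Ksp = [Mg²⁺]^3[PO₄³⁻]^2 = (3s)^3 · (2s)^2 = 108s^5 = 6.5×10⁻²⁴
s = 9.0×10⁻⁶ mol L⁻¹
[PO₄³⁻] = 2s = 1.8×10⁻⁵ mol L⁻¹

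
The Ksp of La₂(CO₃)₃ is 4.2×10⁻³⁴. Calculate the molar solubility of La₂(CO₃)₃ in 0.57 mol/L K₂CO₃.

2.4×10⁻¹⁷ M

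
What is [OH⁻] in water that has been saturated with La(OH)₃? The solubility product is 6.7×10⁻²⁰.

La(OH)₃(s) ⇌ La³⁺(aq) + 3 OH⁻(aq)
If s mol/L of La(OH)₃ dissolves, [La³⁺] = s and [OH⁻] = 3s.
Ksp = [La³⁺][OH⁻]^3 = s · (3s)^3 = 27s^4 = 6.7×10⁻²⁰
s = 7.1×10⁻⁶ mol/L
[OH⁻] = 3s = 2.1×10⁻⁵ mol/L

2.1×10⁻⁵ M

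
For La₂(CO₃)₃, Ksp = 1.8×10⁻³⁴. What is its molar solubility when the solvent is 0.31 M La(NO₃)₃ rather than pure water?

4.1×10⁻¹² M

La₂(CO₃)₃(s) ⇌ 2 La³⁺(aq) + 3 CO₃²⁻(aq)
The solution already contains La³⁺ at 0.31 M. Let s be the molar solubility of La₂(CO₃)₃.
[La³⁺] ≈ 0.31 M (common ion dominates); [CO₃²⁻] = 3s.
Ksp = [La³⁺]^2[CO₃²⁻]^3 = (0.31)^2(3s)^3
(3s)^3 = 1.8×10⁻³⁴ / (0.31)^2 = 1.9×10⁻³³
s = 4.1×10⁻¹² M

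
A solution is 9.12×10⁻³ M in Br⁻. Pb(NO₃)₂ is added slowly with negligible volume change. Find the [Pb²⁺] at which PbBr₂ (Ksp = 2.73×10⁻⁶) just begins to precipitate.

3.28×10⁻² M

A salt starts to precipitate once the ion product Q reaches its Ksp.
PbBr₂(s) ⇌ Pb²⁺(aq) + 2 Br⁻(aq)
Ksp = [Pb²⁺][Br⁻]^2 = [Pb²⁺](9.12×10⁻³)^2
[Pb²⁺] = 2.73×10⁻⁶ / (9.12×10⁻³)^2 = 3.28×10⁻²
[Pb²⁺] = 3.28×10⁻² M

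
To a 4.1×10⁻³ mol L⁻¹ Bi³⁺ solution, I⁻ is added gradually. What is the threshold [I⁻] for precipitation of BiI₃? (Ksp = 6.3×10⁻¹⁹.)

Precipitation of each salt begins when its ion product equals Ksp.
BiI₃(s) ⇌ Bi³⁺(aq) + 3 I⁻(aq)
Ksp = [Bi³⁺][I⁻]^3 = [I⁻]^3(4.1×10⁻³)
[I⁻]^3 = 6.3×10⁻¹⁹ / (4.1×10⁻³) = 1.5×10⁻¹⁶
[I⁻] = 5.4×10⁻⁶ mol L⁻¹

5.4×10⁻⁶ M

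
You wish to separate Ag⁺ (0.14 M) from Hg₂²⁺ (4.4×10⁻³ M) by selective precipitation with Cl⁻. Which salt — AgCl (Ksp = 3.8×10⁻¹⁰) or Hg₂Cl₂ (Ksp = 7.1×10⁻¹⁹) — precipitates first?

AgCl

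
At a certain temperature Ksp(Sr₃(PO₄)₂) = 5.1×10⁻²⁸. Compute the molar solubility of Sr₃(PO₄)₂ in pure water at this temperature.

Sr₃(PO₄)₂(s) ⇌ 3 Sr²⁺(aq) + 2 PO₄³⁻(aq)
For each mole of Sr₃(PO₄)₂ that dissolves per liter, [Sr²⁺] = 3s and [PO₄³⁻] = 2s; let s denote this solubility.
Ksp = [Sr²⁺]^3[PO₄³⁻]^2 = (3s)^3 · (2s)^2 = 108s^5
108s^5 = 5.1×10⁻²⁸  ⇒  s^5 = 4.7×10⁻³⁰
Taking the 5th root, s = 1.4×10⁻⁶ M.

1.4×10⁻⁶ M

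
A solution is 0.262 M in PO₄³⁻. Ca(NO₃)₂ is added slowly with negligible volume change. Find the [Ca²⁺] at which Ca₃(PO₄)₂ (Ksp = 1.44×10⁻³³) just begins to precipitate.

Precipitation begins when Q = Ksp.
Ca₃(PO₄)₂(s) ⇌ 3 Ca²⁺(aq) + 2 PO₄³⁻(aq)
Ksp = [Ca²⁺]^3[PO₄³⁻]^2 = [Ca²⁺]^3(0.262)^2
[Ca²⁺]^3 = 1.44×10⁻³³ / (0.262)^2 = 2.10×10⁻³²
[Ca²⁺] = 2.76×10⁻¹¹ M

2.76×10⁻¹¹ M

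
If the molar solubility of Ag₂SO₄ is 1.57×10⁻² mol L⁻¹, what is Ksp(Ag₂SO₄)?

Ag₂SO₄(s) ⇌ 2 Ag⁺(aq) + SO₄²⁻(aq)
Let s be the molar solubility. Then [Ag⁺] = 2s and [SO₄²⁻] = s.
Ksp = [Ag⁺]^2[SO₄²⁻] = (2s)^2 · s = 4s^3
Ksp = 4 × (1.57×10⁻²)^3 = 1.55×10⁻⁵

Ksp = 1.55×10⁻⁵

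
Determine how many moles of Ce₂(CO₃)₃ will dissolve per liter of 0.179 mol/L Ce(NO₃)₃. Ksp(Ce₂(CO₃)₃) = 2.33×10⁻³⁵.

3.00×10⁻¹² M

Ce₂(CO₃)₃(s) ⇌ 2 Ce³⁺(aq) + 3 CO₃²⁻(aq)
Let s be the solubility of Ce₂(CO₃)₃ here. The common ion gives [Ce³⁺] ≈ 0.179 mol/L, and [CO₃²⁻] = 3s.
Ksp = [Ce³⁺]^2[CO₃²⁻]^3 = (0.179)^2(3s)^3
(3s)^3 = 2.33×10⁻³⁵ / (0.179)^2 = 7.27×10⁻³⁴
s = 3.00×10⁻¹² mol/L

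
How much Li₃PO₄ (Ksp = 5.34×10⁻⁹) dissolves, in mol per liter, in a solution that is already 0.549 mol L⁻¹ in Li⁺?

3.23×10⁻⁸ M

Li₃PO₄(s) ⇌ 3 Li⁺(aq) + PO₄³⁻(aq)
The solution already contains Li⁺ at 0.549 mol L⁻¹. Let s be the molar solubility of Li₃PO₄.
[Li⁺] ≈ 0.549 mol L⁻¹ (common ion dominates); [PO₄³⁻] = s.
Ksp = [Li⁺]^3[PO₄³⁻] = (0.549)^3s
s = 5.34×10⁻⁹ / (0.549)^3 = 3.23×10⁻⁸
s = 3.23×10⁻⁸ mol L⁻¹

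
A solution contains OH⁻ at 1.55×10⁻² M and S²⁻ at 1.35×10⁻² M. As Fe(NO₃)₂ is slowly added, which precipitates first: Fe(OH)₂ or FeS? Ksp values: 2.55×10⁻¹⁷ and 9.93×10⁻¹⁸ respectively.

Precipitation of each salt begins when its ion product equals Ksp.
For Fe(OH)₂: [Fe²⁺] = (Ksp/[OH⁻]^2) = 1.06×10⁻¹³ M
For FeS: [Fe²⁺] = (Ksp/[S²⁻]) = 7.36×10⁻¹⁶ M
Since FeS needs less Fe²⁺ to reach saturation, it precipitates first.

FeS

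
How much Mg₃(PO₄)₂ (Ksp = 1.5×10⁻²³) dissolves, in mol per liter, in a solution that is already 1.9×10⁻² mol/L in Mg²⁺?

7.4×10⁻¹⁰ M

Mg₃(PO₄)₂(s) ⇌ 3 Mg²⁺(aq) + 2 PO₄³⁻(aq)
Let s be the solubility of Mg₃(PO₄)₂ here. The common ion gives [Mg²⁺] ≈ 1.9×10⁻² mol/L, and [PO₄³⁻] = 2s.
Ksp = [Mg²⁺]^3[PO₄³⁻]^2 = (1.9×10⁻²)^3(2s)^2
(2s)^2 = 1.5×10⁻²³ / (1.9×10⁻²)^3 = 2.2×10⁻¹⁸
s = 7.4×10⁻¹⁰ mol/L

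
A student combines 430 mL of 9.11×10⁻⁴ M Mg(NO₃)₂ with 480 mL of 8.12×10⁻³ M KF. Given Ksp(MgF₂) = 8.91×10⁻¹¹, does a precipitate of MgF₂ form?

After mixing, V = 430 mL + 480 mL = 910 mL.
[Mg²⁺] = (9.11×10⁻⁴)(430)/910 = 4.30×10⁻⁴ M
[F⁻] = (8.12×10⁻³)(480)/910 = 4.28×10⁻³ M
Q = [Mg²⁺][F⁻]^2 = 7.90×10⁻⁹
Q = 7.90×10⁻⁹ > Ksp = 8.91×10⁻¹¹, so the solution is supersaturated and MgF₂ precipitates.

Yes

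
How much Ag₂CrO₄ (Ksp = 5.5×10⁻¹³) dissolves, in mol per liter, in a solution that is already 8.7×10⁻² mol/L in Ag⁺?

7.3×10⁻¹¹ M

Ag₂CrO₄(s) ⇌ 2 Ag⁺(aq) + CrO₄²⁻(aq)
Let s be the solubility of Ag₂CrO₄ here. The common ion gives [Ag⁺] ≈ 8.7×10⁻² mol/L, and [CrO₄²⁻] = s.
Ksp = [Ag⁺]^2[CrO₄²⁻] = (8.7×10⁻²)^2s
s = 5.5×10⁻¹³ / (8.7×10⁻²)^2 = 7.3×10⁻¹¹
s = 7.3×10⁻¹¹ mol/L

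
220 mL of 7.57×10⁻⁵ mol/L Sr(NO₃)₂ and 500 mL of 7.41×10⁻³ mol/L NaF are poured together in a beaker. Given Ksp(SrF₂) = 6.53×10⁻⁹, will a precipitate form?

No

The combined volume is 720 mL.
[Sr²⁺] = (7.57×10⁻⁵)(220)/720 = 2.31×10⁻⁵ mol/L
[F⁻] = (7.41×10⁻³)(500)/720 = 5.15×10⁻³ mol/L
Q = [Sr²⁺][F⁻]^2 = 6.12×10⁻¹⁰
Q = 6.12×10⁻¹⁰ < Ksp = 6.53×10⁻⁹, so the solution is unsaturated and no precipitate forms.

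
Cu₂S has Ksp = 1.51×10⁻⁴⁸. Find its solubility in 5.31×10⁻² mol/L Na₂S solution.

2.67×10⁻²⁴ M

Cu₂S(s) ⇌ 2 Cu⁺(aq) + S²⁻(aq)
With S²⁻ already at 5.31×10⁻² mol/L and s small, take [S²⁻] ≈ 5.31×10⁻² mol/L and [Cu⁺] = 2s.
Ksp = [Cu⁺]^2[S²⁻] = (2s)^2(5.31×10⁻²)
(2s)^2 = 1.51×10⁻⁴⁸ / (5.31×10⁻²) = 2.84×10⁻⁴⁷
s = 2.67×10⁻²⁴ mol/L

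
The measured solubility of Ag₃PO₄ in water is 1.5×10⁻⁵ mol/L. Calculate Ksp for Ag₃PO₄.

Ag₃PO₄(s) ⇌ 3 Ag⁺(aq) + PO₄³⁻(aq)
With molar solubility s: [Ag⁺] = 3s, [PO₄³⁻] = s.
Ksp = [Ag⁺]^3[PO₄³⁻] = (3s)^3 · s = 27s^4
Ksp = 27 × (1.5×10⁻⁵)^4 = 1.4×10⁻¹⁸

Ksp = 1.4×10⁻¹⁸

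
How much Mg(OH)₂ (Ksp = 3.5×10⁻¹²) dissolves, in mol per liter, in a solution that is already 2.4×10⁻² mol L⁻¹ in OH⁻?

Mg(OH)₂(s) ⇌ Mg²⁺(aq) + 2 OH⁻(aq)
Let s be the solubility of Mg(OH)₂ here. The common ion gives [OH⁻] ≈ 2.4×10⁻² mol L⁻¹, and [Mg²⁺] = s.
Ksp = [Mg²⁺][OH⁻]^2 = s(2.4×10⁻²)^2
s = 3.5×10⁻¹² / (2.4×10⁻²)^2 = 6.1×10⁻⁹
s = 6.1×10⁻⁹ mol L⁻¹

6.1×10⁻⁹ M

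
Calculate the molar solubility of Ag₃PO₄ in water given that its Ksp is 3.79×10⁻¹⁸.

1.94×10⁻⁵ M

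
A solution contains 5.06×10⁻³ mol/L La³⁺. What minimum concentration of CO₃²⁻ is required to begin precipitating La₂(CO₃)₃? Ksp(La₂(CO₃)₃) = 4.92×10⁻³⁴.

A salt starts to precipitate once the ion product Q reaches its Ksp.
La₂(CO₃)₃(s) ⇌ 2 La³⁺(aq) + 3 CO₃²⁻(aq)
Ksp = [La³⁺]^2[CO₃²⁻]^3 = [CO₃²⁻]^3(5.06×10⁻³)^2
[CO₃²⁻]^3 = 4.92×10⁻³⁴ / (5.06×10⁻³)^2 = 1.92×10⁻²⁹
[CO₃²⁻] = 2.68×10⁻¹⁰ mol/L

2.68×10⁻¹⁰ M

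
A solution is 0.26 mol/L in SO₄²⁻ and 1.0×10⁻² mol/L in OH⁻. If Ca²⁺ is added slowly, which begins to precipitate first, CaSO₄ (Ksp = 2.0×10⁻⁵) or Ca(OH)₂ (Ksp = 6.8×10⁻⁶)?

CaSO₄

The threshold for precipitation is Q = Ksp.
For CaSO₄: [Ca²⁺] = (Ksp/[SO₄²⁻]) = 7.7×10⁻⁵ mol/L
For Ca(OH)₂: [Ca²⁺] = (Ksp/[OH⁻]^2) = 6.8×10⁻² mol/L
CaSO₄ requires the lower [Ca²⁺], so it precipitates first.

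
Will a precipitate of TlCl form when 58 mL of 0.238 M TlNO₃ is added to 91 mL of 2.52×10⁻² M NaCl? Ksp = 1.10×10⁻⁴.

After mixing, V = 58 mL + 91 mL = 149 mL.
[Tl⁺] = (0.238)(58)/149 = 9.26×10⁻² M
[Cl⁻] = (2.52×10⁻²)(91)/149 = 1.54×10⁻² M
Q = [Tl⁺][Cl⁻] = 1.43×10⁻³
Since Q (1.43×10⁻³) exceeds Ksp (1.10×10⁻⁴), TlCl will precipitate.

Yes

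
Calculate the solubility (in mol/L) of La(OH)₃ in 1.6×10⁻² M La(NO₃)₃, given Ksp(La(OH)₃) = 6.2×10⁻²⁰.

5.2×10⁻⁷ M

La(OH)₃(s) ⇌ La³⁺(aq) + 3 OH⁻(aq)
With La³⁺ already at 1.6×10⁻² M and s small, take [La³⁺] ≈ 1.6×10⁻² M and [OH⁻] = 3s.
Ksp = [La³⁺][OH⁻]^3 = (1.6×10⁻²)(3s)^3
(3s)^3 = 6.2×10⁻²⁰ / (1.6×10⁻²) = 3.9×10⁻¹⁸
s = 5.2×10⁻⁷ M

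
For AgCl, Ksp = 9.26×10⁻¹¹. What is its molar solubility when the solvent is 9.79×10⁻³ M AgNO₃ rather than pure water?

9.46×10⁻⁹ M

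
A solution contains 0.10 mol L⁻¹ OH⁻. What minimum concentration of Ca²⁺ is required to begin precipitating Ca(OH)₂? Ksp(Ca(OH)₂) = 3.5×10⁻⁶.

3.5×10⁻⁴ M

The threshold for precipitation is Q = Ksp.
Ca(OH)₂(s) ⇌ Ca²⁺(aq) + 2 OH⁻(aq)
Ksp = [Ca²⁺][OH⁻]^2 = [Ca²⁺](0.10)^2
[Ca²⁺] = 3.5×10⁻⁶ / (0.10)^2 = 3.5×10⁻⁴
[Ca²⁺] = 3.5×10⁻⁴ mol L⁻¹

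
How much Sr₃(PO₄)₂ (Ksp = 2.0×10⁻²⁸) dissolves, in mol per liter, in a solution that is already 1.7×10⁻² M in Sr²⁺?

3.2×10⁻¹² M

Sr₃(PO₄)₂(s) ⇌ 3 Sr²⁺(aq) + 2 PO₄³⁻(aq)
Let s be the solubility of Sr₃(PO₄)₂ here. The common ion gives [Sr²⁺] ≈ 1.7×10⁻² M, and [PO₄³⁻] = 2s.
Ksp = [Sr²⁺]^3[PO₄³⁻]^2 = (1.7×10⁻²)^3(2s)^2
(2s)^2 = 2.0×10⁻²⁸ / (1.7×10⁻²)^3 = 4.1×10⁻²³
s = 3.2×10⁻¹² M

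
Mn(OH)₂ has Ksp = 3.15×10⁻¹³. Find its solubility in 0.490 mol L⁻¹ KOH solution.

1.31×10⁻¹² M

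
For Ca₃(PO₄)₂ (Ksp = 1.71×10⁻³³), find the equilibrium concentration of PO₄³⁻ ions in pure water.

2.19×10⁻⁷ M

Ca₃(PO₄)₂(s) ⇌ 3 Ca²⁺(aq) + 2 PO₄³⁻(aq)
For each mole of Ca₃(PO₄)₂ that dissolves per liter, [Ca²⁺] = 3s and [PO₄³⁻] = 2s; let s denote this solubility.
Ksp = [Ca²⁺]^3[PO₄³⁻]^2 = (3s)^3 · (2s)^2 = 108s^5 = 1.71×10⁻³³
s = 1.10×10⁻⁷ mol/L
[PO₄³⁻] = 2s = 2.19×10⁻⁷ mol/L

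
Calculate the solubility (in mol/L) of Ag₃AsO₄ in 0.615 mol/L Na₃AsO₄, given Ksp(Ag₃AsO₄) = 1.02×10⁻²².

1.83×10⁻⁸ M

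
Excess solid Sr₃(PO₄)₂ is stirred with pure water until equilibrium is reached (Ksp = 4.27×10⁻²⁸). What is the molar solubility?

1.32×10⁻⁶ M

Sr₃(PO₄)₂(s) ⇌ 3 Sr²⁺(aq) + 2 PO₄³⁻(aq)
If s mol/L of Sr₃(PO₄)₂ dissolves, [Sr²⁺] = 3s and [PO₄³⁻] = 2s.
Ksp = [Sr²⁺]^3[PO₄³⁻]^2 = (3s)^3 · (2s)^2 = 108s^5
108s^5 = 4.27×10⁻²⁸  ⇒  s^5 = 3.95×10⁻³⁰
Taking the 5th root, s = 1.32×10⁻⁶ M.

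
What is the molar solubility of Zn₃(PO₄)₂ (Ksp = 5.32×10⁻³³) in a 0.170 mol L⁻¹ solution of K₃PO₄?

1.90×10⁻¹¹ M

Zn₃(PO₄)₂(s) ⇌ 3 Zn²⁺(aq) + 2 PO₄³⁻(aq)
With PO₄³⁻ already at 0.170 mol L⁻¹ and s small, take [PO₄³⁻] ≈ 0.170 mol L⁻¹ and [Zn²⁺] = 3s.
Ksp = [Zn²⁺]^3[PO₄³⁻]^2 = (3s)^3(0.170)^2
(3s)^3 = 5.32×10⁻³³ / (0.170)^2 = 1.84×10⁻³¹
s = 1.90×10⁻¹¹ mol L⁻¹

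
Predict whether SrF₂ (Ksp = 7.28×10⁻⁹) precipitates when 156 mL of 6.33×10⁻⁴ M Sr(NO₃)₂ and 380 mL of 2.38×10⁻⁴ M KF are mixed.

Total volume after mixing = 156 + 380 = 536 mL.
[Sr²⁺] = (6.33×10⁻⁴)(156)/536 = 1.84×10⁻⁴ M
[F⁻] = (2.38×10⁻⁴)(380)/536 = 1.69×10⁻⁴ M
Q = [Sr²⁺][F⁻]^2 = 5.25×10⁻¹²
Q = 5.25×10⁻¹² < Ksp = 7.28×10⁻⁹, so the solution is unsaturated and no precipitate forms.

No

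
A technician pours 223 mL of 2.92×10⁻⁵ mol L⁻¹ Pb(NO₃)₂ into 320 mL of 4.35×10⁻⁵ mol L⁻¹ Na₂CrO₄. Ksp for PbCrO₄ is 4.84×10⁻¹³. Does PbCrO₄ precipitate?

Yes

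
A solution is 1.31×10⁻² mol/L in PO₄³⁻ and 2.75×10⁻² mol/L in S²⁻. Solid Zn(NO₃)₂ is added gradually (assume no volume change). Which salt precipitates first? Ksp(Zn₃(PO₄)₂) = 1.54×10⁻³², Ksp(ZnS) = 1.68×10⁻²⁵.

Precipitation of each salt begins when its ion product equals Ksp.
For Zn₃(PO₄)₂: [Zn²⁺] = (Ksp/[PO₄³⁻]^2)^(1/3) = 4.48×10⁻¹⁰ mol/L
For ZnS: [Zn²⁺] = (Ksp/[S²⁻]) = 6.11×10⁻²⁴ mol/L
Since ZnS needs less Zn²⁺ to reach saturation, it precipitates first.

ZnS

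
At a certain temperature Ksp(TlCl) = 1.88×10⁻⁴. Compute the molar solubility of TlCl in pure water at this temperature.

1.37×10⁻² M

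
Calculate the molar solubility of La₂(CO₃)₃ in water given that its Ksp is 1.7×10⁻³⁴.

6.9×10⁻⁸ M

La₂(CO₃)₃(s) ⇌ 2 La³⁺(aq) + 3 CO₃²⁻(aq)
For each mole of La₂(CO₃)₃ that dissolves per liter, [La³⁺] = 2s and [CO₃²⁻] = 3s; let s denote this solubility.
Ksp = [La³⁺]^2[CO₃²⁻]^3 = (2s)^2 · (3s)^3 = 108s^5
108s^5 = 1.7×10⁻³⁴  ⇒  s^5 = 1.6×10⁻³⁶
s = (1.6×10⁻³⁶)^(1/5) = 6.9×10⁻⁸ mol L⁻¹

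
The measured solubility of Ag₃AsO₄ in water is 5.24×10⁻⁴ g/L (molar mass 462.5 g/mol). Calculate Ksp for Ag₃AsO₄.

Ksp = 4.45×10⁻²³

Convert to molarity: s = 5.24×10⁻⁴ / 462.5 = 1.1330×10⁻⁶ mol/L
Ag₃AsO₄(s) ⇌ 3 Ag⁺(aq) + AsO₄³⁻(aq)
Call the molar solubility s, so that [Ag⁺] = 3s and [AsO₄³⁻] = s.
Ksp = [Ag⁺]^3[AsO₄³⁻] = (3s)^3 · s = 27s^4
Ksp = 27 × (1.1330×10⁻⁶)^4 = 4.45×10⁻²³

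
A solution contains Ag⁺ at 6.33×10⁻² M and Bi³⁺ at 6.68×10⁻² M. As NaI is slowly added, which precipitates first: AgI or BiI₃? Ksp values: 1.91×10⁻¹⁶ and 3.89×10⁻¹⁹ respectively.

The threshold for precipitation is Q = Ksp.
For AgI: [I⁻] = (Ksp/[Ag⁺]) = 3.02×10⁻¹⁵ M
For BiI₃: [I⁻] = (Ksp/[Bi³⁺])^(1/3) = 1.80×10⁻⁶ M
The smaller threshold [I⁻] is reached first, so AgI precipitates first.

AgI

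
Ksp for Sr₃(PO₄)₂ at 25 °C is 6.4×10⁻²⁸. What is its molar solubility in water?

1.4×10⁻⁶ M

Sr₃(PO₄)₂(s) ⇌ 3 Sr²⁺(aq) + 2 PO₄³⁻(aq)
Call the molar solubility s, so that [Sr²⁺] = 3s and [PO₄³⁻] = 2s.
Ksp = [Sr²⁺]^3[PO₄³⁻]^2 = (3s)^3 · (2s)^2 = 108s^5
108s^5 = 6.4×10⁻²⁸  ⇒  s^5 = 5.9×10⁻³⁰
s = 1.4×10⁻⁶ mol L⁻¹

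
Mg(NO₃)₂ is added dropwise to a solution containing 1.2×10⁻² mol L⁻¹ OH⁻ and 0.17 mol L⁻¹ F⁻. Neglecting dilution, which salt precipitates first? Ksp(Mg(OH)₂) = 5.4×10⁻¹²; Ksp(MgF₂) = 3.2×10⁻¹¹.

Precipitation begins when Q = Ksp.
For Mg(OH)₂: [Mg²⁺] = (Ksp/[OH⁻]^2) = 3.8×10⁻⁸ mol L⁻¹
For MgF₂: [Mg²⁺] = (Ksp/[F⁻]^2) = 1.1×10⁻⁹ mol L⁻¹
The smaller threshold [Mg²⁺] is reached first, so MgF₂ precipitates first.

MgF₂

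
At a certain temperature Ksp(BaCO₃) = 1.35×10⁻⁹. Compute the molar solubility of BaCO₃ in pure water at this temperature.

3.67×10⁻⁵ M

BaCO₃(s) ⇌ Ba²⁺(aq) + CO₃²⁻(aq)
Let s be the molar solubility. Then [Ba²⁺] = s and [CO₃²⁻] = s.
Ksp = [Ba²⁺][CO₃²⁻] = s · s = s^2
s^2 = 1.35×10⁻⁹
s = (1.35×10⁻⁹)^(1/2) = 3.67×10⁻⁵ mol L⁻¹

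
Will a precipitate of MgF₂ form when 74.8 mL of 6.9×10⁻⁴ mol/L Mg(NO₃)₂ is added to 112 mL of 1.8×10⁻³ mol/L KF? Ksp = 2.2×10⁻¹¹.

Yes

After mixing, V = 74.8 mL + 112 mL = 186.8 mL.
[Mg²⁺] = (6.9×10⁻⁴)(74.8)/186.8 = 2.8×10⁻⁴ mol/L
[F⁻] = (1.8×10⁻³)(112)/186.8 = 1.1×10⁻³ mol/L
Q = [Mg²⁺][F⁻]^2 = 3.2×10⁻¹⁰
Q = 3.2×10⁻¹⁰ > Ksp = 2.2×10⁻¹¹, so the solution is supersaturated and MgF₂ precipitates.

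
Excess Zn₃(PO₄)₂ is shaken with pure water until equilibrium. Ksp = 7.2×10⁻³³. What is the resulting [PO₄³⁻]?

2.9×10⁻⁷ M

Zn₃(PO₄)₂(s) ⇌ 3 Zn²⁺(aq) + 2 PO₄³⁻(aq)
For each mole of Zn₃(PO₄)₂ that dissolves per liter, [Zn²⁺] = 3s and [PO₄³⁻] = 2s; let s denote this solubility.
Ksp = [Zn²⁺]^3[PO₄³⁻]^2 = (3s)^3 · (2s)^2 = 108s^5 = 7.2×10⁻³³
s = 1.5×10⁻⁷ mol L⁻¹
[PO₄³⁻] = 2s = 2.9×10⁻⁷ mol L⁻¹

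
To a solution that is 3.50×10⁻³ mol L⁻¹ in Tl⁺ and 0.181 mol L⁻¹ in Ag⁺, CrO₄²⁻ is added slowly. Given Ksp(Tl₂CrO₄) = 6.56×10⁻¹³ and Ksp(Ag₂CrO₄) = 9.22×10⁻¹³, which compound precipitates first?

Ag₂CrO₄

Each salt precipitates once Q = Ksp for that salt.
For Tl₂CrO₄: [CrO₄²⁻] = (Ksp/[Tl⁺]^2) = 5.36×10⁻⁸ mol L⁻¹
For Ag₂CrO₄: [CrO₄²⁻] = (Ksp/[Ag⁺]^2) = 2.81×10⁻¹¹ mol L⁻¹
Since Ag₂CrO₄ needs less CrO₄²⁻ to reach saturation, it precipitates first.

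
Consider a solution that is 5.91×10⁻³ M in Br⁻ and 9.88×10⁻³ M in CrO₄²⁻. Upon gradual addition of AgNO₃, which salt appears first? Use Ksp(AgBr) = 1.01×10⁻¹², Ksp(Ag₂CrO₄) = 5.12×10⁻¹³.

A salt starts to precipitate once the ion product Q reaches its Ksp.
For AgBr: [Ag⁺] = (Ksp/[Br⁻]) = 1.71×10⁻¹⁰ M
For Ag₂CrO₄: [Ag⁺] = (Ksp/[CrO₄²⁻])^(1/2) = 7.20×10⁻⁶ M
Since AgBr needs less Ag⁺ to reach saturation, it precipitates first.

AgBr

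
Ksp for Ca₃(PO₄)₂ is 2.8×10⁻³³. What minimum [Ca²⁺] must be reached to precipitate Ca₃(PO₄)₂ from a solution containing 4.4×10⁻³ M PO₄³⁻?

5.2×10⁻¹⁰ M

Precipitation begins when Q = Ksp.
Ca₃(PO₄)₂(s) ⇌ 3 Ca²⁺(aq) + 2 PO₄³⁻(aq)
Ksp = [Ca²⁺]^3[PO₄³⁻]^2 = [Ca²⁺]^3(4.4×10⁻³)^2
[Ca²⁺]^3 = 2.8×10⁻³³ / (4.4×10⁻³)^2 = 1.4×10⁻²⁸
[Ca²⁺] = 5.2×10⁻¹⁰ M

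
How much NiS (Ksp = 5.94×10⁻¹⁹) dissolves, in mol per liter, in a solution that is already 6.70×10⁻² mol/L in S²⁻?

8.87×10⁻¹⁸ M

NiS(s) ⇌ Ni²⁺(aq) + S²⁻(aq)
Let s be the solubility of NiS here. The common ion gives [S²⁻] ≈ 6.70×10⁻² mol/L, and [Ni²⁺] = s.
Ksp = [Ni²⁺][S²⁻] = s(6.70×10⁻²)
s = 5.94×10⁻¹⁹ / (6.70×10⁻²) = 8.87×10⁻¹⁸
s = 8.87×10⁻¹⁸ mol/L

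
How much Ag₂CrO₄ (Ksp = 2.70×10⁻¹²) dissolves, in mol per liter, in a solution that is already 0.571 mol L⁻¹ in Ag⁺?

8.28×10⁻¹² M

Ag₂CrO₄(s) ⇌ 2 Ag⁺(aq) + CrO₄²⁻(aq)
Ag⁺ is already present at 0.571 mol L⁻¹. If s mol/L of Ag₂CrO₄ dissolves, [CrO₄²⁻] = s while [Ag⁺] ≈ 0.571 mol L⁻¹.
Ksp = [Ag⁺]^2[CrO₄²⁻] = (0.571)^2s
s = 2.70×10⁻¹² / (0.571)^2 = 8.28×10⁻¹²
s = 8.28×10⁻¹² mol L⁻¹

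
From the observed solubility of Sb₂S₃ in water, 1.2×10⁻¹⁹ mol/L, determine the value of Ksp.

Sb₂S₃(s) ⇌ 2 Sb³⁺(aq) + 3 S²⁻(aq)
With molar solubility s: [Sb³⁺] = 2s, [S²⁻] = 3s.
Ksp = [Sb³⁺]^2[S²⁻]^3 = (2s)^2 · (3s)^3 = 108s^5
Ksp = 108 × (1.2×10⁻¹⁹)^5 = 2.7×10⁻⁹³

Ksp = 2.7×10⁻⁹³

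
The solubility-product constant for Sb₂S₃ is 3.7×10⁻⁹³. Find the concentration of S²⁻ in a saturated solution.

Sb₂S₃(s) ⇌ 2 Sb³⁺(aq) + 3 S²⁻(aq)
Let s be the molar solubility. Then [Sb³⁺] = 2s and [S²⁻] = 3s.
Ksp = [Sb³⁺]^2[S²⁻]^3 = (2s)^2 · (3s)^3 = 108s^5 = 3.7×10⁻⁹³
s = 1.3×10⁻¹⁹ mol/L
[S²⁻] = 3s = 3.8×10⁻¹⁹ mol/L

3.8×10⁻¹⁹ M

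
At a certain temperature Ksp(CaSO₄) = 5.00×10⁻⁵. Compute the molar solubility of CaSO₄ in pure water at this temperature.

7.07×10⁻³ M

CaSO₄(s) ⇌ Ca²⁺(aq) + SO₄²⁻(aq)
For each mole of CaSO₄ that dissolves per liter, [Ca²⁺] = s and [SO₄²⁻] = s; let s denote this solubility.
Ksp = [Ca²⁺][SO₄²⁻] = s · s = s^2
s^2 = 5.00×10⁻⁵
s = (5.00×10⁻⁵)^(1/2) = 7.07×10⁻³ mol/L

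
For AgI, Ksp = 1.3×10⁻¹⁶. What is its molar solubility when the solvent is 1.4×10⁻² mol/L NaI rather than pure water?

9.3×10⁻¹⁵ M

AgI(s) ⇌ Ag⁺(aq) + I⁻(aq)
The solution already contains I⁻ at 1.4×10⁻² mol/L. Let s be the molar solubility of AgI.
[I⁻] ≈ 1.4×10⁻² mol/L (common ion dominates); [Ag⁺] = s.
Ksp = [Ag⁺][I⁻] = s(1.4×10⁻²)
s = 1.3×10⁻¹⁶ / (1.4×10⁻²) = 9.3×10⁻¹⁵
s = 9.3×10⁻¹⁵ mol/L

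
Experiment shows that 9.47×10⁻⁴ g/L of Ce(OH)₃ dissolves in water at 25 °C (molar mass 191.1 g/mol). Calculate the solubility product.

Ksp = 1.63×10⁻²⁰

Convert to molarity: s = 9.47×10⁻⁴ / 191.1 = 4.9555×10⁻⁶ mol/L
Ce(OH)₃(s) ⇌ Ce³⁺(aq) + 3 OH⁻(aq)
If s mol/L of Ce(OH)₃ dissolves, [Ce³⁺] = s and [OH⁻] = 3s.
Ksp = [Ce³⁺][OH⁻]^3 = s · (3s)^3 = 27s^4
Ksp = 27 × (4.9555×10⁻⁶)^4 = 1.63×10⁻²⁰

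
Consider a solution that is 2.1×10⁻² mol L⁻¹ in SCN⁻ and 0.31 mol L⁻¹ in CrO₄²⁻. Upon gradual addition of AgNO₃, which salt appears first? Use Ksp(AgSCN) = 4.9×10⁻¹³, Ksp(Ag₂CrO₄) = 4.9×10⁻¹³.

AgSCN

Precipitation of each salt begins when its ion product equals Ksp.
For AgSCN: [Ag⁺] = (Ksp/[SCN⁻]) = 2.3×10⁻¹¹ mol L⁻¹
For Ag₂CrO₄: [Ag⁺] = (Ksp/[CrO₄²⁻])^(1/2) = 1.3×10⁻⁶ mol L⁻¹
AgSCN requires the lower [Ag⁺], so it precipitates first.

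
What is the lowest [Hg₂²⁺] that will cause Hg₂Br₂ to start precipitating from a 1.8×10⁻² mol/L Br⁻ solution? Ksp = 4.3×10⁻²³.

Precipitation of each salt begins when its ion product equals Ksp.
Hg₂Br₂(s) ⇌ Hg₂²⁺(aq) + 2 Br⁻(aq)
Ksp = [Hg₂²⁺][Br⁻]^2 = [Hg₂²⁺](1.8×10⁻²)^2
[Hg₂²⁺] = 4.3×10⁻²³ / (1.8×10⁻²)^2 = 1.3×10⁻¹⁹
[Hg₂²⁺] = 1.3×10⁻¹⁹ mol/L

1.3×10⁻¹⁹ M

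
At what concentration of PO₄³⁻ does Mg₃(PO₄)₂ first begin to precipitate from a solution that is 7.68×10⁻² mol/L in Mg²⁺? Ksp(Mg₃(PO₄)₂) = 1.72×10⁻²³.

Each salt precipitates once Q = Ksp for that salt.
Mg₃(PO₄)₂(s) ⇌ 3 Mg²⁺(aq) + 2 PO₄³⁻(aq)
Ksp = [Mg²⁺]^3[PO₄³⁻]^2 = [PO₄³⁻]^2(7.68×10⁻²)^3
[PO₄³⁻]^2 = 1.72×10⁻²³ / (7.68×10⁻²)^3 = 3.80×10⁻²⁰
[PO₄³⁻] = 1.95×10⁻¹⁰ mol/L

1.95×10⁻¹⁰ M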